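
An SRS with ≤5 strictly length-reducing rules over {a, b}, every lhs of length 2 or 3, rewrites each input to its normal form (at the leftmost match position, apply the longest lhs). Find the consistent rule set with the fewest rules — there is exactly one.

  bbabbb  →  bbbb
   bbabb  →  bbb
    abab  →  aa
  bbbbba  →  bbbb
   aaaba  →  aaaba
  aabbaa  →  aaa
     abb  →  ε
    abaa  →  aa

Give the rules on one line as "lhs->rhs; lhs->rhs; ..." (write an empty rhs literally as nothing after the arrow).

  | bbabbb => bbbb
  | bbabb => bbb
  | abab => aa
  | bbbbba => bbbb

abb->; baa->a; bab->a; bba->b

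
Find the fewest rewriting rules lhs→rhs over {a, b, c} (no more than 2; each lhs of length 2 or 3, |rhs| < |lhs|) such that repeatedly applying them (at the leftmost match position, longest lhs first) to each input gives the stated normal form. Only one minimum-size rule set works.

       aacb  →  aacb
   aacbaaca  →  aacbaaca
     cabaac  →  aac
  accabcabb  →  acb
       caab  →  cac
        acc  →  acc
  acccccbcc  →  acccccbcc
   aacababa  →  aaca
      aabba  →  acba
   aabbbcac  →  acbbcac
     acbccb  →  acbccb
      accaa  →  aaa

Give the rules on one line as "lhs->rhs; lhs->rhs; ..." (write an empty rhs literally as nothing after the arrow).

  | aacb
  | aacbaaca
  | cabaac => ccaac => aac
  | accabcabb => aabcabb => accabb => aabb => acb

ab->c; cca->a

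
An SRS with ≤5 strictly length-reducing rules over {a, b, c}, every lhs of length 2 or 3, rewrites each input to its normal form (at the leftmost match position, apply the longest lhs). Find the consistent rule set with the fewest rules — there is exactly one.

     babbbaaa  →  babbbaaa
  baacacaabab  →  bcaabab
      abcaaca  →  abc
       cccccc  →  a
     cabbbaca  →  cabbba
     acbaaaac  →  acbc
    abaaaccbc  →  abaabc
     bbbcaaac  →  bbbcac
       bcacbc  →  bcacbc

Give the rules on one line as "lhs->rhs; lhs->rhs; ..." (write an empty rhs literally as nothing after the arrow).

  | babbbaaa
  | baacacaabab => bcacaabab => bcaabab
  | abcaaca => abcca => abc
  | cccccc => acccc => aacc => cc => a

aac->c; aca->a; cc->a; cca->c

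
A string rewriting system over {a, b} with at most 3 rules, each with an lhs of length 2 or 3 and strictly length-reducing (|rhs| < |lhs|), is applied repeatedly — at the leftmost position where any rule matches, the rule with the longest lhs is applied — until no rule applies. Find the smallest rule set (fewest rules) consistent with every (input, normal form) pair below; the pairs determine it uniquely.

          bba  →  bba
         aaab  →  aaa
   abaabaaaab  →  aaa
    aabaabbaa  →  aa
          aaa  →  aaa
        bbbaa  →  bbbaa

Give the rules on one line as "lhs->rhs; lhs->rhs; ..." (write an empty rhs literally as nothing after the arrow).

  | bba
  | aaab => aaa
  | abaabaaaab => abaaaab => aaab => aaa
  | aabaabbaa => aabbaa => aabaa => aa

ab->a; aba->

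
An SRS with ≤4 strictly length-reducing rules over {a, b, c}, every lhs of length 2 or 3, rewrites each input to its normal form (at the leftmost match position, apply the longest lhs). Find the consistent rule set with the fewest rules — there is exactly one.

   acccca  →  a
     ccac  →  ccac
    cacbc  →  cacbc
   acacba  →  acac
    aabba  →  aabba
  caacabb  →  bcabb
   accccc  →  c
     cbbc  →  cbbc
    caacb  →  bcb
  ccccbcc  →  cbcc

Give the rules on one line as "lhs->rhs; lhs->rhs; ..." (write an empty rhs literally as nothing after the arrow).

acc->c; caa->b; cba->c; ccc->

  | acccca => ccca => a
  | ccac
  | cacbc
  | acacba => acac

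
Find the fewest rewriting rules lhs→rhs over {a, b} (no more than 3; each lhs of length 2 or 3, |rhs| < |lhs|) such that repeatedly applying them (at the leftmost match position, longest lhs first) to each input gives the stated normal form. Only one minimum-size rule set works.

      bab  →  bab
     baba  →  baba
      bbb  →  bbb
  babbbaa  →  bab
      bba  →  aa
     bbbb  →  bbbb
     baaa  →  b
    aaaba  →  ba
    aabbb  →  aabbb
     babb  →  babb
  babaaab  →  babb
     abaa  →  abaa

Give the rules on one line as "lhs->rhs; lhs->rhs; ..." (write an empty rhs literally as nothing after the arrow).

aaa->; bba->aa

  | bab
  | baba
  | bbb
  | babbbaa => babaaa => bab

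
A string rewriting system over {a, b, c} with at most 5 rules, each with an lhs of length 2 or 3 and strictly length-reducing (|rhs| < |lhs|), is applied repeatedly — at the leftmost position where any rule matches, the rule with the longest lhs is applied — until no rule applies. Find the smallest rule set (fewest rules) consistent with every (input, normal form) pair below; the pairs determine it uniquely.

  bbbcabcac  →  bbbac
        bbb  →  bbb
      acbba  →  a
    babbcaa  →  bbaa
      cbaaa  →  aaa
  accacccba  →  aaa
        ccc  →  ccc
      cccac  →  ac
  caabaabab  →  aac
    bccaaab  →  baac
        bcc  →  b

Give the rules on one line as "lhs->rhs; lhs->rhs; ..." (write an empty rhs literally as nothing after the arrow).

ab->c; bc->b; ca->a; cb->

  | bbbcabcac => bbbabcac => bbbccac => bbbcac => bbbac
  | bbb
  | acbba => aba => ca => a
  | babbcaa => bcbcaa => bbcaa => bbaa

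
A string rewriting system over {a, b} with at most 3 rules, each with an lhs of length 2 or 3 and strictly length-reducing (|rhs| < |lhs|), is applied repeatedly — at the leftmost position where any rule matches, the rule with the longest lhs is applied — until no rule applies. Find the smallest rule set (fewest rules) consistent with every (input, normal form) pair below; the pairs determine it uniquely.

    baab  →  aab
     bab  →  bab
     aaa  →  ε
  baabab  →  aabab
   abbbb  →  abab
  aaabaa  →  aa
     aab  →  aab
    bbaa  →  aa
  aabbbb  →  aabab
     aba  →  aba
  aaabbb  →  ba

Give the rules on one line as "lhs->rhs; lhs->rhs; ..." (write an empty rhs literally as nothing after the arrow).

  | baab => aab
  | bab
  | aaa => ε
  | baabab => aabab

aaa->; baa->aa; bbb->ba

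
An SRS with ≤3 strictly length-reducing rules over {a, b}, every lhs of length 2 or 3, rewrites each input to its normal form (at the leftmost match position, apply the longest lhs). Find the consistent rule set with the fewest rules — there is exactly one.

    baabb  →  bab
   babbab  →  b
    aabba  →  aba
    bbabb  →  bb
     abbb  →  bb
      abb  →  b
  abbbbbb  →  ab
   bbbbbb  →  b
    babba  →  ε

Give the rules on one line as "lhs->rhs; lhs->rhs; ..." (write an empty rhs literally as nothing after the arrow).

abb->b; bba->; bbb->aa

  | baabb => bab
  | babbab => bbab => b
  | aabba => aba
  | bbabb => bb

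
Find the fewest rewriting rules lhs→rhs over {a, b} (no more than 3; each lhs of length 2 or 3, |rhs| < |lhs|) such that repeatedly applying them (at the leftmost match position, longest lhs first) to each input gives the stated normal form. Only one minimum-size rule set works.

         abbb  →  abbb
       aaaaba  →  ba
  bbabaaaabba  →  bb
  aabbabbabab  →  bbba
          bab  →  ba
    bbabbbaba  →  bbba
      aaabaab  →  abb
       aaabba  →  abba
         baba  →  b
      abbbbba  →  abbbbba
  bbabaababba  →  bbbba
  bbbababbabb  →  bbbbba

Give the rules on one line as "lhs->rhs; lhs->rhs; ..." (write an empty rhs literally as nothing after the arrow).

  | abbb
  | aaaaba => aaba => ba
  | bbabaaaabba => bbaaaaabba => bbaaabba => bbabba => bbaba => bbaa => bb
  | aabbabbabab => bbabbabab => bbababab => bbaabab => bbbab => bbba

aa->; bab->ba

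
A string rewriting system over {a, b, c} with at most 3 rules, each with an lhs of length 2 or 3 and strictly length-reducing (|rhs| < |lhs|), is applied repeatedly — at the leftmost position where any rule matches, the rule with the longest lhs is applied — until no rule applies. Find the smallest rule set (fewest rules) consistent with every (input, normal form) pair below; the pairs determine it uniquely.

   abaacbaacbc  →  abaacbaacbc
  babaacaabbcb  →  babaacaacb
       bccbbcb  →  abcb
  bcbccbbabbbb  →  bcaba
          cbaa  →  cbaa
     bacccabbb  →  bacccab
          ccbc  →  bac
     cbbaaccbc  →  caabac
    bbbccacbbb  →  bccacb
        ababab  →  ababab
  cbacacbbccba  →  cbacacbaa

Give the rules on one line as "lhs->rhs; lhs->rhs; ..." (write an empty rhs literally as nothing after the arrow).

  | abaacbaacbc
  | babaacaabbcb => babaacaacb
  | bccbbcb => bbabcb => abcb
  | bcbccbbabbbb => bcbbababbbb => bcababbbb => bcababb => bcaba

bb->; ccb->ba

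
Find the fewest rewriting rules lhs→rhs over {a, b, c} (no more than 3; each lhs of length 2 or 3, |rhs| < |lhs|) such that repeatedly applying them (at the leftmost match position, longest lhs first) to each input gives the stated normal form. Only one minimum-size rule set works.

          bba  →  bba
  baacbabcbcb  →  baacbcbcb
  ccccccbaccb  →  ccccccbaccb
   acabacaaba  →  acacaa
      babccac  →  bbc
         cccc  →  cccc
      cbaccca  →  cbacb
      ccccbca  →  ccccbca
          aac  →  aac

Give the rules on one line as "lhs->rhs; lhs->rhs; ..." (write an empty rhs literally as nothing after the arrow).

  | bba
  | baacbabcbcb => baacbcbcb
  | ccccccbaccb
  | acabacaaba => acacaaba => acacaa

ab->; cca->b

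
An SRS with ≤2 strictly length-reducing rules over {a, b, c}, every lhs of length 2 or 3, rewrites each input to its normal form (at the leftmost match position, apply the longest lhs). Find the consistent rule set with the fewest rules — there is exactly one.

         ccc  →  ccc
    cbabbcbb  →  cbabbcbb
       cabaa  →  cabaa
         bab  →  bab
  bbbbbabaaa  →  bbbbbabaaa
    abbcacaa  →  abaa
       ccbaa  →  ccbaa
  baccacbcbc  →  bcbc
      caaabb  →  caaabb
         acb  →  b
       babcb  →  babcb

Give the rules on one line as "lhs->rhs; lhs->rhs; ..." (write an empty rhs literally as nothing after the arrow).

  | ccc
  | cbabbcbb
  | cabaa
  | bab

ac->; bca->a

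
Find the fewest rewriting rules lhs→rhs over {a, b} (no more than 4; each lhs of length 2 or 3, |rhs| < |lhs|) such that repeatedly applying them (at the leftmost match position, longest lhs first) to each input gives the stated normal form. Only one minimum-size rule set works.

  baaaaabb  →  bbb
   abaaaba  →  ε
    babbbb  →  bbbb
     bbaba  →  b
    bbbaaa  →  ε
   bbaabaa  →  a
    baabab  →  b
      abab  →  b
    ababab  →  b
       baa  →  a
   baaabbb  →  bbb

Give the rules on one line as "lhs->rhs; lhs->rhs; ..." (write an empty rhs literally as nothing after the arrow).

aaa->bb; ab->b; ba->

  | baaaaabb => aaaabb => bbabb => bbb
  | abaaaba => baaaba => aaba => aba => ba => ε
  | babbbb => bbbb
  | bbaba => bba => b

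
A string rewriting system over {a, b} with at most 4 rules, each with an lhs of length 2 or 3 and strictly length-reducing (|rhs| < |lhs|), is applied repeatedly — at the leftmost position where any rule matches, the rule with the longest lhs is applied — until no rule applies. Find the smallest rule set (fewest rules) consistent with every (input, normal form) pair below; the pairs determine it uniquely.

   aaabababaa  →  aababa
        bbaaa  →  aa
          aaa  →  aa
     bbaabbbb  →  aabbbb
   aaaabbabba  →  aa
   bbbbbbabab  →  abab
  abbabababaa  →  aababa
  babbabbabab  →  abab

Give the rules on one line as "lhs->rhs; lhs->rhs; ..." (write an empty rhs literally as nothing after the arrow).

  | aaabababaa => aabababaa => aababa
  | bbaaa => aaa => aa
  | aaa => aa
  | bbaabbbb => aabbbb

aaa->aa; baa->; bba->a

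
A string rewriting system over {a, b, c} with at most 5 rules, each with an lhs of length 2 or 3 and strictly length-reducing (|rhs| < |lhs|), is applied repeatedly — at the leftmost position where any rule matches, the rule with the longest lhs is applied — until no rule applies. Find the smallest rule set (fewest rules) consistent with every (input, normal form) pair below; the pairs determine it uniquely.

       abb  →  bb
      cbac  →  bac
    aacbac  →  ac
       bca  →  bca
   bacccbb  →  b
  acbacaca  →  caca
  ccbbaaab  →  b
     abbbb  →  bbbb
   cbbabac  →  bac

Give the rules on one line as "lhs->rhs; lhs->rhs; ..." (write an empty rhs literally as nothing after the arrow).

  | abb => bb
  | cbac => bac
  | aacbac => aabac => ac
  | bca

ab->b; aba->; bab->; cb->b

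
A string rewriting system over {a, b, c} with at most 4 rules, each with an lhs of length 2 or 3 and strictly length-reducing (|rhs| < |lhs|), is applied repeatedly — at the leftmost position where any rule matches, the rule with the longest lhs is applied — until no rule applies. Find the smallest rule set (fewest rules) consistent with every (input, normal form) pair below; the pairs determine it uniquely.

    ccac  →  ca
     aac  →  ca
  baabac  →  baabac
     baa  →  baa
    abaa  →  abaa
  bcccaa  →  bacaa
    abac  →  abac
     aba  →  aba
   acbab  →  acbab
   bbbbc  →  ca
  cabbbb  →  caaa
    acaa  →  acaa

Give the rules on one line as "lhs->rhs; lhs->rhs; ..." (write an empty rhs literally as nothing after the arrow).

  | ccac => aac => ca
  | aac => ca
  | baabac
  | baa

aac->ca; bb->a; cc->a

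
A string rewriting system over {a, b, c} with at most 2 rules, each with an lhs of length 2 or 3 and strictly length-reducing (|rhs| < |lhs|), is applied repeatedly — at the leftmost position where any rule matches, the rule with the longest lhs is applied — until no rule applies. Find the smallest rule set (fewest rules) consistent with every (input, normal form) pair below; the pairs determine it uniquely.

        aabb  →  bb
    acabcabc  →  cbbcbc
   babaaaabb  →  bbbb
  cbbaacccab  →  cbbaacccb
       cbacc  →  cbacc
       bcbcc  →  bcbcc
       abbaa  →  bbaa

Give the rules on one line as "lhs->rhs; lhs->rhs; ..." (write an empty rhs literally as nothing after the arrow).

  | aabb => abb => bb
  | acabcabc => cbbcabc => cbbcbc
  | babaaaabb => bbaaaabb => bbaaabb => bbaabb => bbabb => bbbb
  | cbbaacccab => cbbaacccb

ab->b; aca->cb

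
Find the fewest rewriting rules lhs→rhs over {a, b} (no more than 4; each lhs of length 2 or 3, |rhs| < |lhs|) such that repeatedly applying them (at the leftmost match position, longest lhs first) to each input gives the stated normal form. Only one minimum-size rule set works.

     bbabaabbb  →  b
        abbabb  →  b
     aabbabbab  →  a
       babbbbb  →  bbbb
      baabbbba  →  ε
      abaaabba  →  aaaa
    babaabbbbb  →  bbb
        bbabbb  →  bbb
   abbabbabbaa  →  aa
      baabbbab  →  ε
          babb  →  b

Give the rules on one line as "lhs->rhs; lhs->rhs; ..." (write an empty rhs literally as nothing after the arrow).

  | bbabaabbb => baabbb => aabbb => abb => b
  | abbabb => babb => b
  | aabbabbab => ababbab => abab => a
  | babbbbb => bbbb

abb->b; ba->a; bab->; bba->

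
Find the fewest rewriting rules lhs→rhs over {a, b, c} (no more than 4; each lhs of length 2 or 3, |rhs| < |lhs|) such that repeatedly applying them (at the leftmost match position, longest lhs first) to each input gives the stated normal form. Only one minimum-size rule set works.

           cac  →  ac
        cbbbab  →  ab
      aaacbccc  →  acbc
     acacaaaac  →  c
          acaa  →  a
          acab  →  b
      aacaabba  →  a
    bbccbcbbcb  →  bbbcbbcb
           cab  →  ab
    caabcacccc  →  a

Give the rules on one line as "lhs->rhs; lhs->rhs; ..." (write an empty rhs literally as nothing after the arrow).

  | cac => ac
  | cbbbab => cbbab => cbab => cab => ab
  | aaacbccc => acbccc => acbc
  | acacaaaac => aacaaaac => caaaac => aaaac => aac => c

aa->; ba->a; ca->a; cc->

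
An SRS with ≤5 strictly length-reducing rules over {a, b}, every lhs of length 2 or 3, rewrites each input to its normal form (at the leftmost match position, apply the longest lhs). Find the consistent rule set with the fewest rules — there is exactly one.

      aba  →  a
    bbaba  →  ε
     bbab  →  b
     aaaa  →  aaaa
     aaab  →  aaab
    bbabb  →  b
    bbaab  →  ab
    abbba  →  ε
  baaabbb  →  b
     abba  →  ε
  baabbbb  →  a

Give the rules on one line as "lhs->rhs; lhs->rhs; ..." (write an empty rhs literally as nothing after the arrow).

  | aba => a
  | bbaba => baba => ba => ε
  | bbab => bab => b
  | aaaa

abb->b; ba->; bb->b; bbb->a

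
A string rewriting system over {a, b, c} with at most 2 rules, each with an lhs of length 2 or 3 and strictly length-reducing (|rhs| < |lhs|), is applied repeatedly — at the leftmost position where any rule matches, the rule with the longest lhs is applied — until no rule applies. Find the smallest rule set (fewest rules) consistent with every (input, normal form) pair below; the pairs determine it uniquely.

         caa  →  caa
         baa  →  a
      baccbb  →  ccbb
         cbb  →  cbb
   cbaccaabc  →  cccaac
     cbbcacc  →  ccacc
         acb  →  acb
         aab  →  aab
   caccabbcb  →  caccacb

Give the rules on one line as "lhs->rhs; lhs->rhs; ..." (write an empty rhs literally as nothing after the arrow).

ba->; bc->c

  | caa
  | baa => a
  | baccbb => ccbb
  | cbb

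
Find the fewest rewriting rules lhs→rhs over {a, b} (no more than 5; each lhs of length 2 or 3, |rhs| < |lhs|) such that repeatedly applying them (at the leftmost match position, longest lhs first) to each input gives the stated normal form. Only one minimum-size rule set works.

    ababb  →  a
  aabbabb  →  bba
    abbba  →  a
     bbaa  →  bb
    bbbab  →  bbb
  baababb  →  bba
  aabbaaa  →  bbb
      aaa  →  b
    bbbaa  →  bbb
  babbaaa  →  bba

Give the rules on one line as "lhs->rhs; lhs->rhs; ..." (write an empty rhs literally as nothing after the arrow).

  | ababb => abb => a
  | aabbabb => bbabb => bba
  | abbba => aba => a
  | bbaa => bb

aa->; aaa->b; ab->; abb->a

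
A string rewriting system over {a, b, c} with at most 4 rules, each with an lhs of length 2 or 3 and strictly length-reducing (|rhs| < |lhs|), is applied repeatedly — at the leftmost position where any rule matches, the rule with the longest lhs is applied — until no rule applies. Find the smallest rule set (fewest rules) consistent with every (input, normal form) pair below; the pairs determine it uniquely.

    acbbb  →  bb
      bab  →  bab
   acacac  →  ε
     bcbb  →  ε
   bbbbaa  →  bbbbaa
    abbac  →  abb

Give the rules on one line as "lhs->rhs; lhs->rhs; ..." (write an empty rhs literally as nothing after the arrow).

  | acbbb => bb
  | bab
  | acacac => acac => ac => ε
  | bcbb => acb => ε

ac->; acb->; bcb->ac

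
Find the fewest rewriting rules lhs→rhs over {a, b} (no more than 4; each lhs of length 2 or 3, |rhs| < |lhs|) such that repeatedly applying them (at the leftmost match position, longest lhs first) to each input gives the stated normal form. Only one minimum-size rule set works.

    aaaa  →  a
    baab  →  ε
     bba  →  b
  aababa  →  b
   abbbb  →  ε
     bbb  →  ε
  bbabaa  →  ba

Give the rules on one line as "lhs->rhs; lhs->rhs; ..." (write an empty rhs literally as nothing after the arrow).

aa->b; ab->; bb->a

  | aaaa => baa => bb => a
  | baab => bbb => ab => ε
  | bba => aa => b
  | aababa => bbaba => aaba => bba => aa => b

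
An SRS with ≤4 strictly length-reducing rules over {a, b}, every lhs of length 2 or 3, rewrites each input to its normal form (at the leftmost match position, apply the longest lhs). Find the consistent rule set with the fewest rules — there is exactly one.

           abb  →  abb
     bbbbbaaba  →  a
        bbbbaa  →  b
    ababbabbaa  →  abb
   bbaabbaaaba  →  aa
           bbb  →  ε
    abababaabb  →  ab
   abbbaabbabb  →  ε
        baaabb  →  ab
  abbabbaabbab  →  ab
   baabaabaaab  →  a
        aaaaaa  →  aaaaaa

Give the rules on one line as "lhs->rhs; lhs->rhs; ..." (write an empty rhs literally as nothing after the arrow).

  | abb
  | bbbbbaaba => bbaaba => bbba => a
  | bbbbaa => baa => b
  | ababbabbaa => aababbaa => abbaa => abb

aab->; baa->b; bab->a; bbb->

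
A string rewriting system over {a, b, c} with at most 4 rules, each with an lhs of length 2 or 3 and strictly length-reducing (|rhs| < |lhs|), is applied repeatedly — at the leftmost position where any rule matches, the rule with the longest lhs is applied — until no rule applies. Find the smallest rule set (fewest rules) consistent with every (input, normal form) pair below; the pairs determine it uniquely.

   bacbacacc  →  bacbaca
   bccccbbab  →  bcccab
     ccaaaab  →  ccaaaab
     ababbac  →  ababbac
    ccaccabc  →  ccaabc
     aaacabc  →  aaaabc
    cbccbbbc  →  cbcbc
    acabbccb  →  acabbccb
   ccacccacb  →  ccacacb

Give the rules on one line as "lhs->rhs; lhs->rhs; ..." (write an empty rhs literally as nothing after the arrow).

  | bacbacacc => bacbaca
  | bccccbbab => bcccab
  | ccaaaab
  | ababbac

aac->aa; acc->a; cbb->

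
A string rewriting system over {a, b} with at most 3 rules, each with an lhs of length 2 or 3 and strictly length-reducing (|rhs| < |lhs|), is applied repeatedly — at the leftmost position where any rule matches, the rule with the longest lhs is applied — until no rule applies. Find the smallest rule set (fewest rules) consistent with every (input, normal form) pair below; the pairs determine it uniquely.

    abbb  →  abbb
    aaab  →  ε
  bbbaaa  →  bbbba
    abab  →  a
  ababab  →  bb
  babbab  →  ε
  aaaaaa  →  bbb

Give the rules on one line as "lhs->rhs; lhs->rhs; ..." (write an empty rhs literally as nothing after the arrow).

aa->b; bab->

  | abbb
  | aaab => bab => ε
  | bbbaaa => bbbba
  | abab => a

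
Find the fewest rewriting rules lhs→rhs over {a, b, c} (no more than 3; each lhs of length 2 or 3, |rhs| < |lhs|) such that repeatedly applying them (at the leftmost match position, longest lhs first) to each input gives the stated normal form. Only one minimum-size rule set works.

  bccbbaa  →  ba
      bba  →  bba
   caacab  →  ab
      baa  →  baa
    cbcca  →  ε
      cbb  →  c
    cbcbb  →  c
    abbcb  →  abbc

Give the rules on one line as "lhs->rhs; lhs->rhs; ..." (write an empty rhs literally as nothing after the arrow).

ca->; cb->c; cc->c

  | bccbbaa => bcbbaa => bcbaa => bcaa => ba
  | bba
  | caacab => acab => ab
  | baa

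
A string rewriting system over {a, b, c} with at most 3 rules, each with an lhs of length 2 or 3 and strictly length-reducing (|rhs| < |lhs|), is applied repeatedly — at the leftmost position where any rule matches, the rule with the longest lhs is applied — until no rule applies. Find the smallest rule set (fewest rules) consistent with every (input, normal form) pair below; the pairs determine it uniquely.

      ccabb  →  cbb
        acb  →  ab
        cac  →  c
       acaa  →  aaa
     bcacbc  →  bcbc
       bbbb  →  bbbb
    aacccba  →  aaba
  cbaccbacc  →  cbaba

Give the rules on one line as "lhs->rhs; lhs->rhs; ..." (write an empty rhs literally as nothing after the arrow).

  | ccabb => cbb
  | acb => ab
  | cac => c
  | acaa => aaa

ac->a; ca->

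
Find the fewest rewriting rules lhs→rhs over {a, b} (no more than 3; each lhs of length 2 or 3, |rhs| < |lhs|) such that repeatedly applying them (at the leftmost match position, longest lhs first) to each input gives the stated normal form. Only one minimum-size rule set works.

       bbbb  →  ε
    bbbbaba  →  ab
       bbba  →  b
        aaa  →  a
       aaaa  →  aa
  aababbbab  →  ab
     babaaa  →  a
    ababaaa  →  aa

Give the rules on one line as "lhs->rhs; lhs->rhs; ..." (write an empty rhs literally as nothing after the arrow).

aaa->a; ba->b; bb->

  | bbbb => bb => ε
  | bbbbaba => bbaba => aba => ab
  | bbba => ba => b
  | aaa => a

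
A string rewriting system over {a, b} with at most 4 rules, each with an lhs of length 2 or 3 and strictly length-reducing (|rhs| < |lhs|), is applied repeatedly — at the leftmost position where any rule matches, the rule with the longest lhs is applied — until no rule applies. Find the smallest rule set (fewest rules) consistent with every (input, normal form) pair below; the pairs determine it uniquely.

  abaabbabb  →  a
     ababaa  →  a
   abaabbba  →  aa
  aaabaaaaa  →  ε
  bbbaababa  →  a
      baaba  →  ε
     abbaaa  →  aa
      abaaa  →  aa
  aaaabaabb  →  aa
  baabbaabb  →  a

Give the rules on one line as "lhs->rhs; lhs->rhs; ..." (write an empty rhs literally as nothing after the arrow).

  | abaabbabb => abbabb => aaabb => bb => a
  | ababaa => abaa => a
  | abaabbba => abbba => aaba => aa
  | aaabaaaaa => baaaaa => aaa => ε

aaa->; ba->; baa->; bb->a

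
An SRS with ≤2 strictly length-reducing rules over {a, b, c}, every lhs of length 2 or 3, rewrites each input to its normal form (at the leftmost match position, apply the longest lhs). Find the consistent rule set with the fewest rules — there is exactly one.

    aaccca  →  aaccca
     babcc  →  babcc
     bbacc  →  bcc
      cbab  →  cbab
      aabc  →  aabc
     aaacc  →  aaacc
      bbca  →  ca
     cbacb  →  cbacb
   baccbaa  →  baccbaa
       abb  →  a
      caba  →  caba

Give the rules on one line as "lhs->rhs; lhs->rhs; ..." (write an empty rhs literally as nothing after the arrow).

bb->; bba->b

  | aaccca
  | babcc
  | bbacc => bcc
  | cbab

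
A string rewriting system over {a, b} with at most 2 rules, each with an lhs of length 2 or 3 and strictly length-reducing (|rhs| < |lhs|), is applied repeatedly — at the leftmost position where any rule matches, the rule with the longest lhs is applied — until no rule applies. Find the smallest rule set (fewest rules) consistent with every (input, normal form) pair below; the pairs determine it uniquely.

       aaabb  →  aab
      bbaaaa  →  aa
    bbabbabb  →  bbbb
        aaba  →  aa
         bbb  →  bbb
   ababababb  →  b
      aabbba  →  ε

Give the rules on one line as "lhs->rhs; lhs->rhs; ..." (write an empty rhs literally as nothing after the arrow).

abb->b; ba->

  | aaabb => aab
  | bbaaaa => baaa => aa
  | bbabbabb => bbbabb => bbbb
  | aaba => aa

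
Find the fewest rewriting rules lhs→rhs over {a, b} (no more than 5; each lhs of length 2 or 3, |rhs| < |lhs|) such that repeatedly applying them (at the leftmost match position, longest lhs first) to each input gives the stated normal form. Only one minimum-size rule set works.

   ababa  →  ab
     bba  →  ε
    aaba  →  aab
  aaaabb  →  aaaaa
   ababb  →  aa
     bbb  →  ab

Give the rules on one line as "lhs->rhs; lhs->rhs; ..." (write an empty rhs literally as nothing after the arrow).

ba->b; bab->b; bb->a; bba->

  | ababa => aba => ab
  | bba => ε
  | aaba => aab
  | aaaabb => aaaaa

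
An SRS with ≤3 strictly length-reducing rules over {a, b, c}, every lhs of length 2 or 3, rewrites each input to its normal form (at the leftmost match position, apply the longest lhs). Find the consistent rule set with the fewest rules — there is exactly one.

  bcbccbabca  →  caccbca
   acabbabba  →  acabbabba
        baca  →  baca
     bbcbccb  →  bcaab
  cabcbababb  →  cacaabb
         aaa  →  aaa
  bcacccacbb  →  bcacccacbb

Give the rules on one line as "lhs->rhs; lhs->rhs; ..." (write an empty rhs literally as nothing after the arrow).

  | bcbccbabca => bccababca => caababca => caccbca
  | acabbabba
  | baca
  | bbcbccb => bbccab => bcaab

aba->cc; bcc->ca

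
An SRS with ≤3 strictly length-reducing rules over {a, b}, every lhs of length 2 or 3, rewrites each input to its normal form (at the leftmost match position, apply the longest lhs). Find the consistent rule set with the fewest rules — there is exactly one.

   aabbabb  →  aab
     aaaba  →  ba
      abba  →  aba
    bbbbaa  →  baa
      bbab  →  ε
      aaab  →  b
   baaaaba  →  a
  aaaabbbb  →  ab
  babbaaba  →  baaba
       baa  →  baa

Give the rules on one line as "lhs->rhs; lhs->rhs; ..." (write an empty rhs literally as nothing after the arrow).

aaa->; bab->; bb->b

  | aabbabb => aababb => aab
  | aaaba => ba
  | abba => aba
  | bbbbaa => bbbaa => bbaa => baa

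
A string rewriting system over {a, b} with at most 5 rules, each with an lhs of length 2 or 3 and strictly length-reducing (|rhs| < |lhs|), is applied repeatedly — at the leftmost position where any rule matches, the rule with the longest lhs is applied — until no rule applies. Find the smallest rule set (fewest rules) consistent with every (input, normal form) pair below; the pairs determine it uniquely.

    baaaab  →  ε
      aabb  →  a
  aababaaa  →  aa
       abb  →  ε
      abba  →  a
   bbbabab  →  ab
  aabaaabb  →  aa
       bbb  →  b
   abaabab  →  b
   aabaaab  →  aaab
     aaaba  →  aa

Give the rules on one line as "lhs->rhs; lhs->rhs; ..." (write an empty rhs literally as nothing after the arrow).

aba->; abb->; ba->b; bb->

  | baaaab => baaab => baab => bab => bb => ε
  | aabb => a
  | aababaaa => abaaa => aa
  | abb => ε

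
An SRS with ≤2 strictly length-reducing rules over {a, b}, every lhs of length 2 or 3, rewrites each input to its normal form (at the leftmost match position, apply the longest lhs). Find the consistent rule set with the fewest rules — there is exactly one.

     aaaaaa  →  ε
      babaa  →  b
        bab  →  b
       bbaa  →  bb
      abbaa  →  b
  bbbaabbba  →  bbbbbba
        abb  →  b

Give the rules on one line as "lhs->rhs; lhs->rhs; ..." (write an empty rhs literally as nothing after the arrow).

aa->; ab->

  | aaaaaa => aaaa => aa => ε
  | babaa => baa => b
  | bab => b
  | bbaa => bb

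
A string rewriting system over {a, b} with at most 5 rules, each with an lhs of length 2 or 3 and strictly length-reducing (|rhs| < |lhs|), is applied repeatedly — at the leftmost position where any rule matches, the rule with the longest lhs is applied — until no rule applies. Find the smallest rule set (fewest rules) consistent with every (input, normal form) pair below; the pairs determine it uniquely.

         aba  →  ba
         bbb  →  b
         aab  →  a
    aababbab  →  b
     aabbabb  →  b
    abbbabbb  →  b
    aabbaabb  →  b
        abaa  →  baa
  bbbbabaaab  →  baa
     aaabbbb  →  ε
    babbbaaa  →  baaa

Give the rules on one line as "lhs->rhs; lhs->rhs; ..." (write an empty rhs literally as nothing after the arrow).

aab->a; ab->b; abb->; bb->b

  | aba => ba
  | bbb => bb => b
  | aab => a
  | aababbab => aabbab => abab => bab => bb => b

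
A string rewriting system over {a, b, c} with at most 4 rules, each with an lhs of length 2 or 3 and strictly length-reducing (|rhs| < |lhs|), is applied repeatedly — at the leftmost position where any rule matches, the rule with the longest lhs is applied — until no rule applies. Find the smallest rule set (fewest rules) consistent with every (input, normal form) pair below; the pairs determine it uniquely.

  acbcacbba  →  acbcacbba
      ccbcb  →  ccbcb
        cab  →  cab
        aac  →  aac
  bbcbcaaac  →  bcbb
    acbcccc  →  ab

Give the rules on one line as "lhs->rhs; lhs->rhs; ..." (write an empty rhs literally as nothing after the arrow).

  | acbcacbba
  | ccbcb
  | cab
  | aac

aaa->; bcc->cb; ccc->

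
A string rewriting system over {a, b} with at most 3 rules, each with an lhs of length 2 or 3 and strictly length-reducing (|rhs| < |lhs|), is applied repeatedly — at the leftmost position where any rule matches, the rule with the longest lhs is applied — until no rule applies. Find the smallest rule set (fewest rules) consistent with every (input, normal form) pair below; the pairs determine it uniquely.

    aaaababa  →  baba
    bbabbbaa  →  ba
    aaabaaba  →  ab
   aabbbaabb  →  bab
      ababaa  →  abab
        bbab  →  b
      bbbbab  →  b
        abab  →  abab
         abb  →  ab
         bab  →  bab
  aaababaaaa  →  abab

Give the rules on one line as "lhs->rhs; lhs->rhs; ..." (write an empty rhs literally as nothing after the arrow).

aa->; bb->b; bba->b

  | aaaababa => aababa => baba
  | bbabbbaa => bbbbaa => bbbaa => bbaa => ba
  | aaabaaba => abaaba => abba => ab
  | aabbbaabb => bbbaabb => bbaabb => babb => bab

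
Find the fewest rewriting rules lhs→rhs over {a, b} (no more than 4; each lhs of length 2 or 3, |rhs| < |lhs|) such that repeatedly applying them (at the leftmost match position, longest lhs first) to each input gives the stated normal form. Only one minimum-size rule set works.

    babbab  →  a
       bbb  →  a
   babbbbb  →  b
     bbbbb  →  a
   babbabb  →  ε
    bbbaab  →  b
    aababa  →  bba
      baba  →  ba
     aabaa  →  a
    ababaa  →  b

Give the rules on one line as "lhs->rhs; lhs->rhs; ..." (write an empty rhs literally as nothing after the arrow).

aa->b; ab->; abb->a; bbb->a

  | babbab => baab => bbb => a
  | bbb => a
  | babbbbb => babbb => bab => b
  | bbbbb => abb => a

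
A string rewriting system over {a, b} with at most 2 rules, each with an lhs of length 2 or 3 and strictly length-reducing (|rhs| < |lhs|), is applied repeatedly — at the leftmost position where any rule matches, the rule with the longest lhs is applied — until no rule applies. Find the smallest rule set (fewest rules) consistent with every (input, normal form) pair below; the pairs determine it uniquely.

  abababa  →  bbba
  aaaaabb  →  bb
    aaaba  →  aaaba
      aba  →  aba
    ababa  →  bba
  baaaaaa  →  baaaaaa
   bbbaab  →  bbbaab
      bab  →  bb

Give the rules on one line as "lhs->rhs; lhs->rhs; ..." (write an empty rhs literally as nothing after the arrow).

  | abababa => abbaba => bbaba => bbba
  | aaaaabb => aaaabb => aaabb => aabb => abb => bb
  | aaaba
  | aba

abb->bb; bab->bb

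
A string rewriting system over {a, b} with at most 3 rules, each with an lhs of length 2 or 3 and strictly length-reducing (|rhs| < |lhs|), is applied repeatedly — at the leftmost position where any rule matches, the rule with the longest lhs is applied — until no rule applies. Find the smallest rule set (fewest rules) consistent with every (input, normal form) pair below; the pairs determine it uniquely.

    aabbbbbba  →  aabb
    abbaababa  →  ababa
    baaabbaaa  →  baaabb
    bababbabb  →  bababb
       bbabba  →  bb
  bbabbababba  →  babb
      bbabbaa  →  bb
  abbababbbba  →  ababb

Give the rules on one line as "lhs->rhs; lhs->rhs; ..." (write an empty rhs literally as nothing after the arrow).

  | aabbbbbba => aabbbba => aabba => aabb
  | abbaababa => abbababa => abbbaba => ababa
  | baaabbaaa => baaabbaa => baaabba => baaabb
  | bababbabb => bababbbb => bababb

bba->bb; bbb->b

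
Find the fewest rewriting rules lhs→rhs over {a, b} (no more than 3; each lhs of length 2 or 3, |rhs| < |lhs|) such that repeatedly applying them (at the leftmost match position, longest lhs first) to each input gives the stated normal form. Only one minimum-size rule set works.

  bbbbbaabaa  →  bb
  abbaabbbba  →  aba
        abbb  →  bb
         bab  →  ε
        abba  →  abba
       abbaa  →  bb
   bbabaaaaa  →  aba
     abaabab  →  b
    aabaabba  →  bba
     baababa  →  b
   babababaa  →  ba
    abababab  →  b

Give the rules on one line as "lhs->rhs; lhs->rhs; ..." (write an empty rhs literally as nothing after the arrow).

  | bbbbbaabaa => abbbaabaa => aabaabaa => bbaabaa => bbbbaa => abbaa => abbb => aab => bb
  | abbaabbbba => abbbbbbba => aabbbbba => bbbbbba => abbbba => aabba => bbba => aba
  | abbb => aab => bb
  | bab => ε

aa->b; bab->; bbb->ab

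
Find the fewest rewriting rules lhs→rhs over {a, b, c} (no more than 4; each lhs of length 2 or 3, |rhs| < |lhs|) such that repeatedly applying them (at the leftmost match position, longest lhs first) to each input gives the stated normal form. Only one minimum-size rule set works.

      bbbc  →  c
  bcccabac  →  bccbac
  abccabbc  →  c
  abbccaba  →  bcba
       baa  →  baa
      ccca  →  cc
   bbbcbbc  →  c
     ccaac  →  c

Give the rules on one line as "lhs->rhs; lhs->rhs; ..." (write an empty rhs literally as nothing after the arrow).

ab->; bb->a; ca->

  | bbbc => abc => c
  | bcccabac => bccbac
  | abccabbc => ccabbc => cbbc => cac => c
  | abbccaba => bccaba => bcba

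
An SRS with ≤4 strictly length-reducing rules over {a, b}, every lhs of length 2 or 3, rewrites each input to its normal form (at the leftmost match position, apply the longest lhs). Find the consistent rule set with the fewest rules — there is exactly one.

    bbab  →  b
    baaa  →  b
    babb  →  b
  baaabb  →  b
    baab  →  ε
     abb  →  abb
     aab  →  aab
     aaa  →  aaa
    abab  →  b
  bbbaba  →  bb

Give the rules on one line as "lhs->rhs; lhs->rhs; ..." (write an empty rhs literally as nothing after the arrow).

aba->; ba->b; bab->

  | bbab => b
  | baaa => baa => ba => b
  | babb => b
  | baaabb => baabb => babb => b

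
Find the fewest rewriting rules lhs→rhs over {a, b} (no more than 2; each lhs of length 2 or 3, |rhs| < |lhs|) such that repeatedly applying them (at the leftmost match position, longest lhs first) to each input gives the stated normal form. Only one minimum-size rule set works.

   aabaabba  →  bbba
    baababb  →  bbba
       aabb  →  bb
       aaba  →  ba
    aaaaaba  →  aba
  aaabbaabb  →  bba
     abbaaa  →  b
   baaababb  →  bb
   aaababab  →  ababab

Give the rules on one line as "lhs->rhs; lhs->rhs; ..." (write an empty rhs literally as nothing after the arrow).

aa->; abb->ba

  | aabaabba => baabba => bbba
  | baababb => bbabb => bbba
  | aabb => bb
  | aaba => ba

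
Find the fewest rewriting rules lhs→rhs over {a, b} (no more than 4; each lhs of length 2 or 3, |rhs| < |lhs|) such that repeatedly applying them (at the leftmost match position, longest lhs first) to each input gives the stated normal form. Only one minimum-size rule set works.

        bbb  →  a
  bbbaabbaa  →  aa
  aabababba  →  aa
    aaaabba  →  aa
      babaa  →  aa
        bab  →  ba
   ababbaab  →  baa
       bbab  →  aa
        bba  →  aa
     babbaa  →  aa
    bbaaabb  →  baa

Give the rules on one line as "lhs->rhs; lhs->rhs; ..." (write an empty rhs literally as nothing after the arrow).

  | bbb => ab => a
  | bbbaabbaa => abaabbaa => aaabbaa => babbaa => babaa => baaa => bba => aa
  | aabababba => aaababba => bababba => baabba => baaba => baaa => bba => aa
  | aaaabba => baabba => baaba => baaa => bba => aa

aaa->ba; ab->a; bb->a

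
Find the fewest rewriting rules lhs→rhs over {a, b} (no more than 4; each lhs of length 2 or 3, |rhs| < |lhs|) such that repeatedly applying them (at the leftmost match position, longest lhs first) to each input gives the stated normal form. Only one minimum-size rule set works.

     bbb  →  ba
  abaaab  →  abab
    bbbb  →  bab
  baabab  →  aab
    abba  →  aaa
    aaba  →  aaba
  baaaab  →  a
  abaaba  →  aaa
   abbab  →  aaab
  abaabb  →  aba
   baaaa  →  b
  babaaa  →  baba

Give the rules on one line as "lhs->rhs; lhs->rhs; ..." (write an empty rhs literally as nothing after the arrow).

  | bbb => ba
  | abaaab => abab
  | bbbb => bab
  | baabab => bbab => aab

baa->b; bb->a; bbb->ba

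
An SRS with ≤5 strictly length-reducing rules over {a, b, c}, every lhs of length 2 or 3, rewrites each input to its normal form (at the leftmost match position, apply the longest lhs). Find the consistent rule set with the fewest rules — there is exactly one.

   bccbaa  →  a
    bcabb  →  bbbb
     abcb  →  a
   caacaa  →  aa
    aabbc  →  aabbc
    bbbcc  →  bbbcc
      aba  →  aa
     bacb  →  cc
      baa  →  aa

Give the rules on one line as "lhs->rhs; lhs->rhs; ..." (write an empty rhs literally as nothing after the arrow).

  | bccbaa => bccaa => bcba => a
  | bcabb => bbbb
  | abcb => a
  | caacaa => bacaa => acaa => aba => aa

acb->cc; ba->a; bcb->; ca->b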